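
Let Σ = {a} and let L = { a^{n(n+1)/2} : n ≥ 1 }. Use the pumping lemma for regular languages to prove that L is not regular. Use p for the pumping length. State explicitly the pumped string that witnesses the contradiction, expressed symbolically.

a^{p(p+1)/2+k}

Assume L is regular. Let p be the pumping length given by the pumping lemma.
Take w = a^{p(p+1)/2} ∈ L with |w| = p(p+1)/2 ≥ p.
By the pumping lemma, w = xyz with |xy| ≤ p and |y| > 0.
Then y = a^k for some k with 1 ≤ k ≤ p.
Pump with i = 2: xy^2z = a^{p(p+1)/2+k}. Since 1 ≤ k ≤ p, p(p+1)/2 < p(p+1)/2+k ≤ p(p+1)/2+p < (p+1)(p+2)/2, so p(p+1)/2+k is strictly between consecutive triangular numbers. So xy^2z ∉ L.
This is a contradiction; hence L is not regular.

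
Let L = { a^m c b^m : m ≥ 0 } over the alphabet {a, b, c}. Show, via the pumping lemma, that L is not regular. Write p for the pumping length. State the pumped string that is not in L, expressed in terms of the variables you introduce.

a^{p+k} c b^p

Assume L is regular; let p be its pumping constant.
Take w = a^p c b^p ∈ L with |w| = 2p+1 ≥ p.
By the pumping lemma, w = xyz with |xy| ≤ p and y is nonempty.
Because |xy| ≤ p and w begins with p copies of a, we have y = a^k with 1 ≤ k ≤ p.
Pump with i = 2: xy^2z = a^{p+k} c b^p, which would require p+k = p. But k ≥ 1, so xy^2z ∉ L.
This contradicts the pumping lemma, so L is not regular.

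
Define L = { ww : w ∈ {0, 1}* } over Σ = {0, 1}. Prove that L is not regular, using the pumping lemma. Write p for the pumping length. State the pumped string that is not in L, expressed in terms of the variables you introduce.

0^{p+k} 1^p 0^p 1^p

Assume L is regular; let p be its pumping constant.
Take w = 0^p 1^p 0^p 1^p = uu where u = 0^p1^p; then w ∈ L and |w| = 4p ≥ p.
Write w = xyz as guaranteed by the lemma, with |xy| ≤ p and |y| ≥ 1.
The first p characters of w are 0's, so xy (and hence y) consists only of 0's. Write y = 0^k, 1 ≤ k ≤ p.
Pump with i = 2: xy^2z = 0^{p+k} 1^p 0^p 1^p, of length 4p+k. Suppose this equals vv. The string starts with 0 and ends with 1, so v does too; thus the boundary between the two copies of v is a 1→0 transition. There is exactly one such transition, at position 2p+k, so |v| = 2p+k and |vv| = 4p+2k ≠ 4p+k since k ≥ 1. So xy^2z ∉ L.
This is a contradiction; hence L is not regular.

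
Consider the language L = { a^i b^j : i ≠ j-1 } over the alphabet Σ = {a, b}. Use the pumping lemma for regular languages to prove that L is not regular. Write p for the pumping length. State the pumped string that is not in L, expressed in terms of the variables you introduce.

a^{p+p!} b^{p+p!+1}

Suppose for contradiction that L is regular, and let p be the pumping length.
Choose w = a^p b^{p+p!+1}. Since p ≠ (p+p!+1)-1 = p+p!, w ∈ L; and |w| ≥ p.
The pumping lemma gives a decomposition w = xyz where |xy| ≤ p and y is nonempty.
Since the first p symbols of w are all a's and |xy| ≤ p, y lies entirely in the leading a-block: y = a^k for some k with 1 ≤ k ≤ p.
Since 1 ≤ k ≤ p, k divides p!; set t = 1 + p!/k. Then xy^t z has p + (p!/k)·k = p + p! copies of a. Now the a-count is p+p! and (b-count)-1 = (p+p!+1)-1 = p+p!, so i ≠ j-1 fails. So xy^t z = a^{p+p!} b^{p+p!+1} ∉ L.
This is a contradiction; hence L is not regular.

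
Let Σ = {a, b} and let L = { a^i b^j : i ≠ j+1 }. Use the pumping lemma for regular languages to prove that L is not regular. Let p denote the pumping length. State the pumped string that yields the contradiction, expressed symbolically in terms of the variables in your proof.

a^{p+p!} b^{p+p!-1}

Toward a contradiction, assume L is regular with pumping length p.
Choose w = a^p b^{p+p!-1}. Since p ≠ (p+p!-1)+1 = p+p!, w ∈ L; and |w| ≥ p.
The pumping lemma gives a decomposition w = xyz where |xy| ≤ p and |y| > 0.
Because |xy| ≤ p and w begins with p copies of a, we have y = a^k with 1 ≤ k ≤ p.
Since 1 ≤ k ≤ p, k divides p!; set t = 1 + p!/k. Then xy^t z has p + (p!/k)·k = p + p! copies of a. Now the a-count is p+p! and (b-count)+1 = (p+p!-1)+1 = p+p!, so i ≠ j+1 fails. So xy^t z = a^{p+p!} b^{p+p!-1} ∉ L.
Contradiction. Therefore L is not regular.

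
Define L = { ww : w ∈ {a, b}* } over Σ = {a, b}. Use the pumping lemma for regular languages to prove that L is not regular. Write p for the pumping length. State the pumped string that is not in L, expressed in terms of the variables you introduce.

Assume L is regular. Let p be the pumping length given by the pumping lemma.
Take w = a^p b^p a^p b^p = uu where u = a^pb^p; then w ∈ L and |w| = 4p ≥ p.
Write w = xyz as guaranteed by the lemma, with |xy| ≤ p and |y| > 0.
Because |xy| ≤ p and w begins with p copies of a, we have y = a^k with 1 ≤ k ≤ p.
Pump with i = 2: xy^2z = a^{p+k} b^p a^p b^p, of length 4p+k. Suppose this equals vv. The string starts with a and ends with b, so v does too; thus the boundary between the two copies of v is a b→a transition. There is exactly one such transition, at position 2p+k, so |v| = 2p+k and |vv| = 4p+2k ≠ 4p+k since k ≥ 1. So xy^2z ∉ L.
This is a contradiction; hence L is not regular.

a^{p+k} b^p a^p b^p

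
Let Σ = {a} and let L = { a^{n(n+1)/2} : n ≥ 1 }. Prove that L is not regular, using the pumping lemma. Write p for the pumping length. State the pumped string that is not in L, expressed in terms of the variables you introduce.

a^{p(p+1)/2+k}

Assume L is regular; let p be its pumping constant.
Take w = a^{p(p+1)/2} ∈ L with |w| = p(p+1)/2 ≥ p.
Write w = xyz as guaranteed by the lemma, with |xy| ≤ p and |y| ≥ 1.
Then y = a^k for some k with 1 ≤ k ≤ p.
Pump with i = 2: xy^2z = a^{p(p+1)/2+k}. Since 1 ≤ k ≤ p, p(p+1)/2 < p(p+1)/2+k ≤ p(p+1)/2+p < (p+1)(p+2)/2, so p(p+1)/2+k is strictly between consecutive triangular numbers. So xy^2z ∉ L.
This is a contradiction; hence L is not regular.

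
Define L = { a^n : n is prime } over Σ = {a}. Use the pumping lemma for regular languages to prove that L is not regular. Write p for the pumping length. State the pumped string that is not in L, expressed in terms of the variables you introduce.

a^{q(1+k)}

Assume L is regular. Let p be the pumping length given by the pumping lemma.
Let q be a prime with q ≥ p+2 (infinitely many primes exist), and take w = a^q ∈ L with |w| = q ≥ p.
Write w = xyz as guaranteed by the lemma, with |xy| ≤ p and y is nonempty.
Then y = a^k for some k with 1 ≤ k ≤ p.
Since 1 ≤ k ≤ p, |xz| = q-k. Pump with i = q+1: |xy^{q+1}z| = (q-k)+(q+1)k = q+qk = q(1+k), which is composite (both factors ≥ 2). So xy^{q+1}z = a^{q(1+k)} ∉ L.
This contradicts the pumping lemma, so L is not regular.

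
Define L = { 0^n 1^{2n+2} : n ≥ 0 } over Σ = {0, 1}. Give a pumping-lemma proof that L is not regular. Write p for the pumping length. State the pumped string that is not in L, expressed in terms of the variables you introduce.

Suppose for contradiction that L is regular, and let p be the pumping length.
Choose w = 0^p 1^{2p+2}, which is in L with |w| = 3p+2 ≥ p.
By the pumping lemma, w = xyz with |xy| ≤ p and y is nonempty.
The first p characters of w are 0's, so xy (and hence y) consists only of 0's. Write y = 0^k, 1 ≤ k ≤ p.
Pump with i = 2: xy^2z = 0^{p+k} 1^{2p+2}. For this to lie in L we would need 2p+2 = 2(p+k)+2, which forces k = 0. But k ≥ 1, so xy^2z ∉ L.
This is a contradiction; hence L is not regular.

0^{p+k} 1^{2p+2}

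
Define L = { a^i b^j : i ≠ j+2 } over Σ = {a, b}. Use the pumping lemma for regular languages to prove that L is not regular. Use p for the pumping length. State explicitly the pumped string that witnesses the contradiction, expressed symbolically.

a^{p+p!} b^{p+p!-2}

Toward a contradiction, assume L is regular with pumping length p.
Choose w = a^p b^{p+p!-2}. Since p ≠ (p+p!-2)+2 = p+p!, w ∈ L; and |w| ≥ p.
By the pumping lemma, w = xyz with |xy| ≤ p and y is nonempty.
The first p characters of w are a's, so xy (and hence y) consists only of a's. Write y = a^k, 1 ≤ k ≤ p.
Since 1 ≤ k ≤ p, k divides p!; set t = 1 + p!/k. Then xy^t z has p + (p!/k)·k = p + p! copies of a. Now the a-count is p+p! and (b-count)+2 = (p+p!-2)+2 = p+p!, so i ≠ j+2 fails. So xy^t z = a^{p+p!} b^{p+p!-2} ∉ L.
This contradicts the pumping lemma, so L is not regular.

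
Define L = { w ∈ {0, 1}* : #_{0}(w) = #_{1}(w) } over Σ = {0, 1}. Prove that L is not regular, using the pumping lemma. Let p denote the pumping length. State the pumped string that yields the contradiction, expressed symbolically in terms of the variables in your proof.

0^{p+k} 1^p

Toward a contradiction, assume L is regular with pumping length p.
Choose w = 0^p 1^p ∈ L with |w| = 2p ≥ p.
The pumping lemma gives a decomposition w = xyz where |xy| ≤ p and |y| > 0.
Because |xy| ≤ p and w begins with p copies of 0, we have y = 0^k with 1 ≤ k ≤ p.
Pump with i = 2: xy^2z = 0^{p+k} 1^p has p+k occurrences of 0 but only p of 1. Since k ≥ 1 the counts differ, so xy^2z ∉ L.
This contradicts the pumping lemma, so L is not regular.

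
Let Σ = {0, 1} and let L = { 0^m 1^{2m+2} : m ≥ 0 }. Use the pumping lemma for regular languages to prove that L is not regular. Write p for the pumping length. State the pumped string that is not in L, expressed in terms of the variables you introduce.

Assume L is regular; let p be its pumping constant.
Let w = 0^p 1^{2p+2} ∈ L; note |w| = 3p+2 ≥ p.
The pumping lemma gives a decomposition w = xyz where |xy| ≤ p and |y| > 0.
The first p characters of w are 0's, so xy (and hence y) consists only of 0's. Write y = 0^k, 1 ≤ k ≤ p.
Pump with i = 2: xy^2z = 0^{p+k} 1^{2p+2}. For this to lie in L we would need 2p+2 = 2(p+k)+2, which forces k = 0. But k ≥ 1, so xy^2z ∉ L.
Contradiction. Therefore L is not regular.

0^{p+k} 1^{2p+2}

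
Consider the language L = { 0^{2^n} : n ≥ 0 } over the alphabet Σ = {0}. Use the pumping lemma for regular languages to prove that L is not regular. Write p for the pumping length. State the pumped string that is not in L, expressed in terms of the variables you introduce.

0^{2^p+k}

Toward a contradiction, assume L is regular with pumping length p.
Take w = 0^{2^p} ∈ L with |w| = 2^p ≥ p.
By the pumping lemma, w = xyz with |xy| ≤ p and |y| ≥ 1.
Then y = 0^k for some k with 1 ≤ k ≤ p.
Pump with i = 2: xy^2z = 0^{2^p+k}. Since 1 ≤ k ≤ p < 2^p, we have 2^p < 2^p+k < 2^{p+1}, so 2^p+k is not a power of 2. So xy^2z ∉ L.
Contradiction. Therefore L is not regular.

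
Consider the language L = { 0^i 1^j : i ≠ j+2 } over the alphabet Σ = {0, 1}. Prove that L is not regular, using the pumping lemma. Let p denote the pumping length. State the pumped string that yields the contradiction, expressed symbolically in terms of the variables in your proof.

0^{p+p!} 1^{p+p!-2}

Suppose for contradiction that L is regular, and let p be the pumping length.
Choose w = 0^p 1^{p+p!-2}. Since p ≠ (p+p!-2)+2 = p+p!, w ∈ L; and |w| ≥ p.
Write w = xyz as guaranteed by the lemma, with |xy| ≤ p and y is nonempty.
The first p characters of w are 0's, so xy (and hence y) consists only of 0's. Write y = 0^k, 1 ≤ k ≤ p.
Since 1 ≤ k ≤ p, k divides p!; set t = 1 + p!/k. Then xy^t z has p + (p!/k)·k = p + p! copies of 0. Now the 0-count is p+p! and (1-count)+2 = (p+p!-2)+2 = p+p!, so i ≠ j+2 fails. So xy^t z = 0^{p+p!} 1^{p+p!-2} ∉ L.
This is a contradiction; hence L is not regular.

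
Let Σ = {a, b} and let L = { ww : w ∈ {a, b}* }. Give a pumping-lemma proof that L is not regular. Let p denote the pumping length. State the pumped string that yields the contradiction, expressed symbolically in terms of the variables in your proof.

Assume L is regular; let p be its pumping constant.
Take w = a^p b^p a^p b^p = uu where u = a^pb^p; then w ∈ L and |w| = 4p ≥ p.
The pumping lemma gives a decomposition w = xyz where |xy| ≤ p and |y| ≥ 1.
The first p characters of w are a's, so xy (and hence y) consists only of a's. Write y = a^k, 1 ≤ k ≤ p.
Pump with i = 2: xy^2z = a^{p+k} b^p a^p b^p, of length 4p+k. Suppose this equals vv. The string starts with a and ends with b, so v does too; thus the boundary between the two copies of v is a b→a transition. There is exactly one such transition, at position 2p+k, so |v| = 2p+k and |vv| = 4p+2k ≠ 4p+k since k ≥ 1. So xy^2z ∉ L.
Contradiction. Therefore L is not regular.

a^{p+k} b^p a^p b^p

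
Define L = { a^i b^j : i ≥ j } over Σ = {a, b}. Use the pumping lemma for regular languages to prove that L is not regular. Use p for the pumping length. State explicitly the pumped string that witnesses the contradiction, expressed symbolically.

Assume L is regular. Let p be the pumping length given by the pumping lemma.
Choose w = a^p b^p ∈ L, with |w| = 2p ≥ p.
The pumping lemma gives a decomposition w = xyz where |xy| ≤ p and y is nonempty.
The first p characters of w are a's, so xy (and hence y) consists only of a's. Write y = a^k, 1 ≤ k ≤ p.
Consider xy^0z = xz = a^{p-k} b^p. Since k ≥ 1, the a-count p-k is less than p, so i ≥ j fails; thus xz ∉ L.
Contradiction. Therefore L is not regular.

a^{p-k} b^p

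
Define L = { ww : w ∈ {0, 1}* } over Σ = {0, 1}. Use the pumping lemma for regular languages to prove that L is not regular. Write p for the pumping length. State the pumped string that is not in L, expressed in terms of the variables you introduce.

Assume L is regular; let p be its pumping constant.
Take w = 0^p 1^p 0^p 1^p = uu where u = 0^p1^p; then w ∈ L and |w| = 4p ≥ p.
The pumping lemma gives a decomposition w = xyz where |xy| ≤ p and |y| ≥ 1.
Because |xy| ≤ p and w begins with p copies of 0, we have y = 0^k with 1 ≤ k ≤ p.
Pump with i = 2: xy^2z = 0^{p+k} 1^p 0^p 1^p, of length 4p+k. Suppose this equals vv. The string starts with 0 and ends with 1, so v does too; thus the boundary between the two copies of v is a 1→0 transition. There is exactly one such transition, at position 2p+k, so |v| = 2p+k and |vv| = 4p+2k ≠ 4p+k since k ≥ 1. So xy^2z ∉ L.
This is a contradiction; hence L is not regular.

0^{p+k} 1^p 0^p 1^p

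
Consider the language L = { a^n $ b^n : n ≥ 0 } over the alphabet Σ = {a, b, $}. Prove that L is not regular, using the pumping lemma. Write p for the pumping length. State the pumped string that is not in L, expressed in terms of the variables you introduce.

a^{p+k} $ b^p

Assume L is regular; let p be its pumping constant.
Take w = a^p $ b^p ∈ L with |w| = 2p+1 ≥ p.
The pumping lemma gives a decomposition w = xyz where |xy| ≤ p and y is nonempty.
Since the first p symbols of w are all a's and |xy| ≤ p, y lies entirely in the leading a-block: y = a^k for some k with 1 ≤ k ≤ p.
Pump with i = 2: xy^2z = a^{p+k} $ b^p, which would require p+k = p. But k ≥ 1, so xy^2z ∉ L.
This is a contradiction; hence L is not regular.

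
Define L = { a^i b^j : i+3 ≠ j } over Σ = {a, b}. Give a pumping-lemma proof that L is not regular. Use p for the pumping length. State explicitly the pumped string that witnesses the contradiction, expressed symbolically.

Assume L is regular. Let p be the pumping length given by the pumping lemma.
Choose w = a^p b^{p+p!+3}. Since p ≠ (p+p!+3)-3 = p+p!, w ∈ L; and |w| ≥ p.
Write w = xyz as guaranteed by the lemma, with |xy| ≤ p and |y| ≥ 1.
The first p characters of w are a's, so xy (and hence y) consists only of a's. Write y = a^k, 1 ≤ k ≤ p.
Since 1 ≤ k ≤ p, k divides p!; set t = 1 + p!/k. Then xy^t z has p + (p!/k)·k = p + p! copies of a. Now the a-count is p+p! and (b-count)-3 = (p+p!+3)-3 = p+p!, so i+3 ≠ j fails. So xy^t z = a^{p+p!} b^{p+p!+3} ∉ L.
This is a contradiction; hence L is not regular.

a^{p+p!} b^{p+p!+3}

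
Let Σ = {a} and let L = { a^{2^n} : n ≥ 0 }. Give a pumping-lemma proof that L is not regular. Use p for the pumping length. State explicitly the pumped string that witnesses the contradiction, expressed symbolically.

Suppose for contradiction that L is regular, and let p be the pumping length.
Take w = a^{2^p} ∈ L with |w| = 2^p ≥ p.
The pumping lemma gives a decomposition w = xyz where |xy| ≤ p and |y| > 0.
Then y = a^k for some k with 1 ≤ k ≤ p.
Pump with i = 2: xy^2z = a^{2^p+k}. Since 1 ≤ k ≤ p < 2^p, we have 2^p < 2^p+k < 2^{p+1}, so 2^p+k is not a power of 2. So xy^2z ∉ L.
This is a contradiction; hence L is not regular.

a^{2^p+k}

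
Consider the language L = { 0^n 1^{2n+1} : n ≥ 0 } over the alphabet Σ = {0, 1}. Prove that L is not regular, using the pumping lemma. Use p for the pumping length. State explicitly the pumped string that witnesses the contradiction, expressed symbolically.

Toward a contradiction, assume L is regular with pumping length p.
Choose w = 0^p 1^{2p+1}, which is in L with |w| = 3p+1 ≥ p.
Write w = xyz as guaranteed by the lemma, with |xy| ≤ p and |y| > 0.
Since the first p symbols of w are all 0's and |xy| ≤ p, y lies entirely in the leading 0-block: y = 0^k for some k with 1 ≤ k ≤ p.
Pump with i = 2: xy^2z = 0^{p+k} 1^{2p+1}. For this to lie in L we would need 2p+1 = 2(p+k)+1, which forces k = 0. But k ≥ 1, so xy^2z ∉ L.
This is a contradiction; hence L is not regular.

0^{p+k} 1^{2p+1}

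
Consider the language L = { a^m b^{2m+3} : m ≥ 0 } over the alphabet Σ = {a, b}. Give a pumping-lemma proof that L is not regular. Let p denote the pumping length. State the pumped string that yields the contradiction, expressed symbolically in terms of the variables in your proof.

Suppose for contradiction that L is regular, and let p be the pumping length.
Choose w = a^p b^{2p+3}, which is in L with |w| = 3p+3 ≥ p.
The pumping lemma gives a decomposition w = xyz where |xy| ≤ p and |y| ≥ 1.
Because |xy| ≤ p and w begins with p copies of a, we have y = a^k with 1 ≤ k ≤ p.
Pump with i = 2: xy^2z = a^{p+k} b^{2p+3}. For this to lie in L we would need 2p+3 = 2(p+k)+3, which forces k = 0. But k ≥ 1, so xy^2z ∉ L.
This is a contradiction; hence L is not regular.

a^{p+k} b^{2p+3}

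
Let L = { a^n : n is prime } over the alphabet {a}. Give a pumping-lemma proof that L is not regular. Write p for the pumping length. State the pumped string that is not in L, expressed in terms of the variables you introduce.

Toward a contradiction, assume L is regular with pumping length p.
Let q be a prime with q ≥ p+2 (infinitely many primes exist), and take w = a^q ∈ L with |w| = q ≥ p.
The pumping lemma gives a decomposition w = xyz where |xy| ≤ p and |y| ≥ 1.
Then y = a^k for some k with 1 ≤ k ≤ p.
Since 1 ≤ k ≤ p, |xz| = q-k. Pump with i = q+1: |xy^{q+1}z| = (q-k)+(q+1)k = q+qk = q(1+k), which is composite (both factors ≥ 2). So xy^{q+1}z = a^{q(1+k)} ∉ L.
This is a contradiction; hence L is not regular.

a^{q(1+k)}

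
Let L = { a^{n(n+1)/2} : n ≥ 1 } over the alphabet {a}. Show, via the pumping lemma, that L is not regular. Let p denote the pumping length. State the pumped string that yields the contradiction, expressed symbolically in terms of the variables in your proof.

a^{p(p+1)/2+k}

Assume L is regular; let p be its pumping constant.
Take w = a^{p(p+1)/2} ∈ L with |w| = p(p+1)/2 ≥ p.
The pumping lemma gives a decomposition w = xyz where |xy| ≤ p and y is nonempty.
Then y = a^k for some k with 1 ≤ k ≤ p.
Pump with i = 2: xy^2z = a^{p(p+1)/2+k}. Since 1 ≤ k ≤ p, p(p+1)/2 < p(p+1)/2+k ≤ p(p+1)/2+p < (p+1)(p+2)/2, so p(p+1)/2+k is strictly between consecutive triangular numbers. So xy^2z ∉ L.
This contradicts the pumping lemma, so L is not regular.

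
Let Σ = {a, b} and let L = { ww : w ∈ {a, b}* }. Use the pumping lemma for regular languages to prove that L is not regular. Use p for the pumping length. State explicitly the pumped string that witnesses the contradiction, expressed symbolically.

a^{p+k} b^p a^p b^p

Assume L is regular. Let p be the pumping length given by the pumping lemma.
Take w = a^p b^p a^p b^p = uu where u = a^pb^p; then w ∈ L and |w| = 4p ≥ p.
By the pumping lemma, w = xyz with |xy| ≤ p and |y| ≥ 1.
The first p characters of w are a's, so xy (and hence y) consists only of a's. Write y = a^k, 1 ≤ k ≤ p.
Pump with i = 2: xy^2z = a^{p+k} b^p a^p b^p, of length 4p+k. Suppose this equals vv. The string starts with a and ends with b, so v does too; thus the boundary between the two copies of v is a b→a transition. There is exactly one such transition, at position 2p+k, so |v| = 2p+k and |vv| = 4p+2k ≠ 4p+k since k ≥ 1. So xy^2z ∉ L.
Contradiction. Therefore L is not regular.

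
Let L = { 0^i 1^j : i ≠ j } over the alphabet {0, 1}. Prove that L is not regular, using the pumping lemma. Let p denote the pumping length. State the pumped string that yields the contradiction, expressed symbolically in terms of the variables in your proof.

0^{p+p!} 1^{p+p!}

Toward a contradiction, assume L is regular with pumping length p.
Choose w = 0^p 1^{p+p!}. Since p ≠ p+p!, w ∈ L; and |w| ≥ p.
By the pumping lemma, w = xyz with |xy| ≤ p and |y| ≥ 1.
Since the first p symbols of w are all 0's and |xy| ≤ p, y lies entirely in the leading 0-block: y = 0^k for some k with 1 ≤ k ≤ p.
Since 1 ≤ k ≤ p, k divides p!; set t = 1 + p!/k. Then xy^t z has p + (p!/k)·k = p + p! copies of 0. Now the 0-count equals the 1-count, so i ≠ j fails. So xy^t z = 0^{p+p!} 1^{p+p!} ∉ L.
This is a contradiction; hence L is not regular.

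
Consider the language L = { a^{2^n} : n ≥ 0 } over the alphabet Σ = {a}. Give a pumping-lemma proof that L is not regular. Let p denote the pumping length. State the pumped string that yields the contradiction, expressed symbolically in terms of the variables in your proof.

a^{2^p+k}

Assume L is regular; let p be its pumping constant.
Take w = a^{2^p} ∈ L with |w| = 2^p ≥ p.
By the pumping lemma, w = xyz with |xy| ≤ p and y is nonempty.
Then y = a^k for some k with 1 ≤ k ≤ p.
Pump with i = 2: xy^2z = a^{2^p+k}. Since 1 ≤ k ≤ p < 2^p, we have 2^p < 2^p+k < 2^{p+1}, so 2^p+k is not a power of 2. So xy^2z ∉ L.
This is a contradiction; hence L is not regular.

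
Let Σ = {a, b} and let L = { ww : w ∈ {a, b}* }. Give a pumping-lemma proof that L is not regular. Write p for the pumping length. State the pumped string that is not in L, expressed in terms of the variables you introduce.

a^{p+k} b^p a^p b^p

Toward a contradiction, assume L is regular with pumping length p.
Take w = a^p b^p a^p b^p = uu where u = a^pb^p; then w ∈ L and |w| = 4p ≥ p.
The pumping lemma gives a decomposition w = xyz where |xy| ≤ p and |y| ≥ 1.
Because |xy| ≤ p and w begins with p copies of a, we have y = a^k with 1 ≤ k ≤ p.
Pump with i = 2: xy^2z = a^{p+k} b^p a^p b^p, of length 4p+k. Suppose this equals vv. The string starts with a and ends with b, so v does too; thus the boundary between the two copies of v is a b→a transition. There is exactly one such transition, at position 2p+k, so |v| = 2p+k and |vv| = 4p+2k ≠ 4p+k since k ≥ 1. So xy^2z ∉ L.
This contradicts the pumping lemma, so L is not regular.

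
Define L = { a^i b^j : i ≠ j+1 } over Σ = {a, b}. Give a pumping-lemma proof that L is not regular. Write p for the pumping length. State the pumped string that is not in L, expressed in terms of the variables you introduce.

a^{p+p!} b^{p+p!-1}

Suppose for contradiction that L is regular, and let p be the pumping length.
Choose w = a^p b^{p+p!-1}. Since p ≠ (p+p!-1)+1 = p+p!, w ∈ L; and |w| ≥ p.
Write w = xyz as guaranteed by the lemma, with |xy| ≤ p and |y| ≥ 1.
Because |xy| ≤ p and w begins with p copies of a, we have y = a^k with 1 ≤ k ≤ p.
Since 1 ≤ k ≤ p, k divides p!; set t = 1 + p!/k. Then xy^t z has p + (p!/k)·k = p + p! copies of a. Now the a-count is p+p! and (b-count)+1 = (p+p!-1)+1 = p+p!, so i ≠ j+1 fails. So xy^t z = a^{p+p!} b^{p+p!-1} ∉ L.
Contradiction. Therefore L is not regular.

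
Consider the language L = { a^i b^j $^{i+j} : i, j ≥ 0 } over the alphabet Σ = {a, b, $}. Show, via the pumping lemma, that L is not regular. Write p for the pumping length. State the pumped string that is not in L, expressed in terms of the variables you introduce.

a^{p+k} b^p $^{2p}

Assume L is regular; let p be its pumping constant.
Take w = a^p b^p $^{2p} ∈ L (with i=j=p, i+j=2p), |w| = 4p ≥ p.
The pumping lemma gives a decomposition w = xyz where |xy| ≤ p and |y| ≥ 1.
The first p characters of w are a's, so xy (and hence y) consists only of a's. Write y = a^k, 1 ≤ k ≤ p.
Consider xy^2z = a^{p+k} b^p $^{2p}. Now the a- and b-counts sum to 2p+k, but the $-count is 2p ≠ 2p+k. So xy^2z ∉ L.
This is a contradiction; hence L is not regular.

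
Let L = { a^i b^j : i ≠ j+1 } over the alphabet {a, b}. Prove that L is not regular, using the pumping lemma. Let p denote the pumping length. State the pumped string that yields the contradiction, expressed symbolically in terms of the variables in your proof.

a^{p+p!} b^{p+p!-1}

Suppose for contradiction that L is regular, and let p be the pumping length.
Choose w = a^p b^{p+p!-1}. Since p ≠ (p+p!-1)+1 = p+p!, w ∈ L; and |w| ≥ p.
Write w = xyz as guaranteed by the lemma, with |xy| ≤ p and |y| > 0.
Because |xy| ≤ p and w begins with p copies of a, we have y = a^k with 1 ≤ k ≤ p.
Since 1 ≤ k ≤ p, k divides p!; set t = 1 + p!/k. Then xy^t z has p + (p!/k)·k = p + p! copies of a. Now the a-count is p+p! and (b-count)+1 = (p+p!-1)+1 = p+p!, so i ≠ j+1 fails. So xy^t z = a^{p+p!} b^{p+p!-1} ∉ L.
This is a contradiction; hence L is not regular.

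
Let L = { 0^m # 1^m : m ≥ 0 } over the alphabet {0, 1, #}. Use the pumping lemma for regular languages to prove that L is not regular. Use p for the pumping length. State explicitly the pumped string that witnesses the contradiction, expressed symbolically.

Assume L is regular. Let p be the pumping length given by the pumping lemma.
Take w = 0^p # 1^p ∈ L with |w| = 2p+1 ≥ p.
By the pumping lemma, w = xyz with |xy| ≤ p and |y| > 0.
Since the first p symbols of w are all 0's and |xy| ≤ p, y lies entirely in the leading 0-block: y = 0^k for some k with 1 ≤ k ≤ p.
Pump with i = 2: xy^2z = 0^{p+k} # 1^p, which would require p+k = p. But k ≥ 1, so xy^2z ∉ L.
This contradicts the pumping lemma, so L is not regular.

0^{p+k} # 1^p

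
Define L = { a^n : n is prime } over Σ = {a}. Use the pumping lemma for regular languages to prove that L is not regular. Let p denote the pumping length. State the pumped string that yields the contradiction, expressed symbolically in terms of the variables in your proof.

Assume L is regular. Let p be the pumping length given by the pumping lemma.
Let q be a prime with q ≥ p+2 (infinitely many primes exist), and take w = a^q ∈ L with |w| = q ≥ p.
The pumping lemma gives a decomposition w = xyz where |xy| ≤ p and |y| ≥ 1.
Then y = a^k for some k with 1 ≤ k ≤ p.
Since 1 ≤ k ≤ p, |xz| = q-k. Pump with i = q+1: |xy^{q+1}z| = (q-k)+(q+1)k = q+qk = q(1+k), which is composite (both factors ≥ 2). So xy^{q+1}z = a^{q(1+k)} ∉ L.
This is a contradiction; hence L is not regular.

a^{q(1+k)}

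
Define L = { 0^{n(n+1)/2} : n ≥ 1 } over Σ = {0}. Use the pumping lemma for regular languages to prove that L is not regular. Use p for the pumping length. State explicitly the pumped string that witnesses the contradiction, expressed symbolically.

0^{p(p+1)/2+k}

Toward a contradiction, assume L is regular with pumping length p.
Take w = 0^{p(p+1)/2} ∈ L with |w| = p(p+1)/2 ≥ p.
Write w = xyz as guaranteed by the lemma, with |xy| ≤ p and |y| > 0.
Then y = 0^k for some k with 1 ≤ k ≤ p.
Pump with i = 2: xy^2z = 0^{p(p+1)/2+k}. Since 1 ≤ k ≤ p, p(p+1)/2 < p(p+1)/2+k ≤ p(p+1)/2+p < (p+1)(p+2)/2, so p(p+1)/2+k is strictly between consecutive triangular numbers. So xy^2z ∉ L.
This is a contradiction; hence L is not regular.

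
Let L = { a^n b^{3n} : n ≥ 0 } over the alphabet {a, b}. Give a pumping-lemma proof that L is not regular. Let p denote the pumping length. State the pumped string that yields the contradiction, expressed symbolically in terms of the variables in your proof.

a^{p+k} b^{3p}

Suppose for contradiction that L is regular, and let p be the pumping length.
Take w = a^p b^{3p}. Then w ∈ L and |w| = 4p ≥ p.
The pumping lemma gives a decomposition w = xyz where |xy| ≤ p and |y| ≥ 1.
Because |xy| ≤ p and w begins with p copies of a, we have y = a^k with 1 ≤ k ≤ p.
Pump with i = 2: xy^2z = a^{p+k} b^{3p}. For this to lie in L we would need 3p = 3(p+k), which forces k = 0. But k ≥ 1, so xy^2z ∉ L.
Contradiction. Therefore L is not regular.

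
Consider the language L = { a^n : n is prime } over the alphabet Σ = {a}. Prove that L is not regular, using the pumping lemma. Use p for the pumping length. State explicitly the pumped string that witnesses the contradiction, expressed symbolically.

Toward a contradiction, assume L is regular with pumping length p.
Let q be a prime with q ≥ p+2 (infinitely many primes exist), and take w = a^q ∈ L with |w| = q ≥ p.
By the pumping lemma, w = xyz with |xy| ≤ p and |y| > 0.
Then y = a^k for some k with 1 ≤ k ≤ p.
Since 1 ≤ k ≤ p, |xz| = q-k. Pump with i = q+1: |xy^{q+1}z| = (q-k)+(q+1)k = q+qk = q(1+k), which is composite (both factors ≥ 2). So xy^{q+1}z = a^{q(1+k)} ∉ L.
This contradicts the pumping lemma, so L is not regular.

a^{q(1+k)}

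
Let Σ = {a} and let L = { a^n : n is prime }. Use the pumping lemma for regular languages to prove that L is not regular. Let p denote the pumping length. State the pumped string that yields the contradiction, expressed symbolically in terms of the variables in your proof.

Suppose for contradiction that L is regular, and let p be the pumping length.
Let q be a prime with q ≥ p+2 (infinitely many primes exist), and take w = a^q ∈ L with |w| = q ≥ p.
Write w = xyz as guaranteed by the lemma, with |xy| ≤ p and y is nonempty.
Then y = a^k for some k with 1 ≤ k ≤ p.
Since 1 ≤ k ≤ p, |xz| = q-k. Pump with i = q+1: |xy^{q+1}z| = (q-k)+(q+1)k = q+qk = q(1+k), which is composite (both factors ≥ 2). So xy^{q+1}z = a^{q(1+k)} ∉ L.
This contradicts the pumping lemma, so L is not regular.

a^{q(1+k)}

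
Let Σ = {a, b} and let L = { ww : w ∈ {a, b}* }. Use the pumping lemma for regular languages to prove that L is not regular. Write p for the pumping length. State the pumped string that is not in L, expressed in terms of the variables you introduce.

Assume L is regular; let p be its pumping constant.
Take w = a^p b^p a^p b^p = uu where u = a^pb^p; then w ∈ L and |w| = 4p ≥ p.
By the pumping lemma, w = xyz with |xy| ≤ p and |y| > 0.
Because |xy| ≤ p and w begins with p copies of a, we have y = a^k with 1 ≤ k ≤ p.
Pump with i = 2: xy^2z = a^{p+k} b^p a^p b^p, of length 4p+k. Suppose this equals vv. The string starts with a and ends with b, so v does too; thus the boundary between the two copies of v is a b→a transition. There is exactly one such transition, at position 2p+k, so |v| = 2p+k and |vv| = 4p+2k ≠ 4p+k since k ≥ 1. So xy^2z ∉ L.
Contradiction. Therefore L is not regular.

a^{p+k} b^p a^p b^p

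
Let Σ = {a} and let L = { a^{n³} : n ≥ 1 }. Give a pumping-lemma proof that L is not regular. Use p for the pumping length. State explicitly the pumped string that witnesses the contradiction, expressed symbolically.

Assume L is regular; let p be its pumping constant.
Take w = a^{p³} ∈ L with |w| = p³ ≥ p.
The pumping lemma gives a decomposition w = xyz where |xy| ≤ p and |y| > 0.
Then y = a^k for some k with 1 ≤ k ≤ p.
Pump with i = 2: xy^2z = a^{p³+k}. Since 1 ≤ k ≤ p, p³ < p³+k ≤ p³+p < p³+3p²+3p+1 = (p+1)³, so p³+k is not a perfect cube. So xy^2z ∉ L.
This contradicts the pumping lemma, so L is not regular.

a^{p³+k}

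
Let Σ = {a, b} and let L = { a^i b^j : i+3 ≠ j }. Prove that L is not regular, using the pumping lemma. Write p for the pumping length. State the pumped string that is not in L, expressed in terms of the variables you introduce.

a^{p+p!} b^{p+p!+3}

Toward a contradiction, assume L is regular with pumping length p.
Choose w = a^p b^{p+p!+3}. Since p ≠ (p+p!+3)-3 = p+p!, w ∈ L; and |w| ≥ p.
The pumping lemma gives a decomposition w = xyz where |xy| ≤ p and |y| > 0.
Because |xy| ≤ p and w begins with p copies of a, we have y = a^k with 1 ≤ k ≤ p.
Since 1 ≤ k ≤ p, k divides p!; set t = 1 + p!/k. Then xy^t z has p + (p!/k)·k = p + p! copies of a. Now the a-count is p+p! and (b-count)-3 = (p+p!+3)-3 = p+p!, so i+3 ≠ j fails. So xy^t z = a^{p+p!} b^{p+p!+3} ∉ L.
Contradiction. Therefore L is not regular.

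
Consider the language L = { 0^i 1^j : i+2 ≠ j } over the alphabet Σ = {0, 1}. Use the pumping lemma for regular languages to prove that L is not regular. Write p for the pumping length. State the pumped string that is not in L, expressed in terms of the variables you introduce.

Assume L is regular. Let p be the pumping length given by the pumping lemma.
Choose w = 0^p 1^{p+p!+2}. Since p ≠ (p+p!+2)-2 = p+p!, w ∈ L; and |w| ≥ p.
Write w = xyz as guaranteed by the lemma, with |xy| ≤ p and |y| ≥ 1.
The first p characters of w are 0's, so xy (and hence y) consists only of 0's. Write y = 0^k, 1 ≤ k ≤ p.
Since 1 ≤ k ≤ p, k divides p!; set t = 1 + p!/k. Then xy^t z has p + (p!/k)·k = p + p! copies of 0. Now the 0-count is p+p! and (1-count)-2 = (p+p!+2)-2 = p+p!, so i+2 ≠ j fails. So xy^t z = 0^{p+p!} 1^{p+p!+2} ∉ L.
This contradicts the pumping lemma, so L is not regular.

0^{p+p!} 1^{p+p!+2}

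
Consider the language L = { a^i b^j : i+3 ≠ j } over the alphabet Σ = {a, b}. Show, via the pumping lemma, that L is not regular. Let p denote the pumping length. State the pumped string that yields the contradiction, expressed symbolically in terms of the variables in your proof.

a^{p+p!} b^{p+p!+3}

Suppose for contradiction that L is regular, and let p be the pumping length.
Choose w = a^p b^{p+p!+3}. Since p ≠ (p+p!+3)-3 = p+p!, w ∈ L; and |w| ≥ p.
By the pumping lemma, w = xyz with |xy| ≤ p and y is nonempty.
The first p characters of w are a's, so xy (and hence y) consists only of a's. Write y = a^k, 1 ≤ k ≤ p.
Since 1 ≤ k ≤ p, k divides p!; set t = 1 + p!/k. Then xy^t z has p + (p!/k)·k = p + p! copies of a. Now the a-count is p+p! and (b-count)-3 = (p+p!+3)-3 = p+p!, so i+3 ≠ j fails. So xy^t z = a^{p+p!} b^{p+p!+3} ∉ L.
This contradicts the pumping lemma, so L is not regular.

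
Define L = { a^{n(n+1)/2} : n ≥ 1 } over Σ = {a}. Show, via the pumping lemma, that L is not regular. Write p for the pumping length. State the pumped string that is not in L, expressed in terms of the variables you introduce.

a^{p(p+1)/2+k}

Assume L is regular. Let p be the pumping length given by the pumping lemma.
Take w = a^{p(p+1)/2} ∈ L with |w| = p(p+1)/2 ≥ p.
Write w = xyz as guaranteed by the lemma, with |xy| ≤ p and |y| ≥ 1.
Then y = a^k for some k with 1 ≤ k ≤ p.
Pump with i = 2: xy^2z = a^{p(p+1)/2+k}. Since 1 ≤ k ≤ p, p(p+1)/2 < p(p+1)/2+k ≤ p(p+1)/2+p < (p+1)(p+2)/2, so p(p+1)/2+k is strictly between consecutive triangular numbers. So xy^2z ∉ L.
This is a contradiction; hence L is not regular.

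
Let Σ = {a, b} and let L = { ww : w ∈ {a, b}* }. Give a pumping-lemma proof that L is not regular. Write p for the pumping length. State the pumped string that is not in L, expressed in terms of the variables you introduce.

Suppose for contradiction that L is regular, and let p be the pumping length.
Take w = a^p b^p a^p b^p = uu where u = a^pb^p; then w ∈ L and |w| = 4p ≥ p.
The pumping lemma gives a decomposition w = xyz where |xy| ≤ p and |y| > 0.
Because |xy| ≤ p and w begins with p copies of a, we have y = a^k with 1 ≤ k ≤ p.
Pump with i = 2: xy^2z = a^{p+k} b^p a^p b^p, of length 4p+k. Suppose this equals vv. The string starts with a and ends with b, so v does too; thus the boundary between the two copies of v is a b→a transition. There is exactly one such transition, at position 2p+k, so |v| = 2p+k and |vv| = 4p+2k ≠ 4p+k since k ≥ 1. So xy^2z ∉ L.
This contradicts the pumping lemma, so L is not regular.

a^{p+k} b^p a^p b^p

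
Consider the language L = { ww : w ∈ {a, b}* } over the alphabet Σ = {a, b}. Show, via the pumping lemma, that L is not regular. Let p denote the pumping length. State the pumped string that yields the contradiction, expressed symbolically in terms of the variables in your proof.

a^{p+k} b^p a^p b^p

Assume L is regular; let p be its pumping constant.
Take w = a^p b^p a^p b^p = uu where u = a^pb^p; then w ∈ L and |w| = 4p ≥ p.
By the pumping lemma, w = xyz with |xy| ≤ p and |y| ≥ 1.
Because |xy| ≤ p and w begins with p copies of a, we have y = a^k with 1 ≤ k ≤ p.
Pump with i = 2: xy^2z = a^{p+k} b^p a^p b^p, of length 4p+k. Suppose this equals vv. The string starts with a and ends with b, so v does too; thus the boundary between the two copies of v is a b→a transition. There is exactly one such transition, at position 2p+k, so |v| = 2p+k and |vv| = 4p+2k ≠ 4p+k since k ≥ 1. So xy^2z ∉ L.
This is a contradiction; hence L is not regular.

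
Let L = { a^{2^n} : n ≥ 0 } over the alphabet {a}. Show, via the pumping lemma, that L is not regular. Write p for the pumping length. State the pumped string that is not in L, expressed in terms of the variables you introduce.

a^{2^p+k}

Assume L is regular. Let p be the pumping length given by the pumping lemma.
Take w = a^{2^p} ∈ L with |w| = 2^p ≥ p.
Write w = xyz as guaranteed by the lemma, with |xy| ≤ p and |y| > 0.
Then y = a^k for some k with 1 ≤ k ≤ p.
Pump with i = 2: xy^2z = a^{2^p+k}. Since 1 ≤ k ≤ p < 2^p, we have 2^p < 2^p+k < 2^{p+1}, so 2^p+k is not a power of 2. So xy^2z ∉ L.
This is a contradiction; hence L is not regular.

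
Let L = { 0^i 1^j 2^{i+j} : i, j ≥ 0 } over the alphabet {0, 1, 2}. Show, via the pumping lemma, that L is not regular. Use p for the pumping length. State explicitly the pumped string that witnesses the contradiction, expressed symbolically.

Assume L is regular; let p be its pumping constant.
Take w = 0^p 1^p 2^{2p} ∈ L (with i=j=p, i+j=2p), |w| = 4p ≥ p.
Write w = xyz as guaranteed by the lemma, with |xy| ≤ p and |y| ≥ 1.
The first p characters of w are 0's, so xy (and hence y) consists only of 0's. Write y = 0^k, 1 ≤ k ≤ p.
Consider xy^2z = 0^{p+k} 1^p 2^{2p}. Now the 0- and 1-counts sum to 2p+k, but the 2-count is 2p ≠ 2p+k. So xy^2z ∉ L.
This contradicts the pumping lemma, so L is not regular.

0^{p+k} 1^p 2^{2p}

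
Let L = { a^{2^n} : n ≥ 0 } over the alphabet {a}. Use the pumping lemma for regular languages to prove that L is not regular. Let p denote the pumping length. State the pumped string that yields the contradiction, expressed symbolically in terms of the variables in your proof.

a^{2^p+k}

Toward a contradiction, assume L is regular with pumping length p.
Take w = a^{2^p} ∈ L with |w| = 2^p ≥ p.
By the pumping lemma, w = xyz with |xy| ≤ p and y is nonempty.
Then y = a^k for some k with 1 ≤ k ≤ p.
Pump with i = 2: xy^2z = a^{2^p+k}. Since 1 ≤ k ≤ p < 2^p, we have 2^p < 2^p+k < 2^{p+1}, so 2^p+k is not a power of 2. So xy^2z ∉ L.
Contradiction. Therefore L is not regular.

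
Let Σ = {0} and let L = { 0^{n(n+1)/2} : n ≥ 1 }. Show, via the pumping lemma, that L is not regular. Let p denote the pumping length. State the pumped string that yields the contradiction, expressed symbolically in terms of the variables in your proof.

Assume L is regular; let p be its pumping constant.
Take w = 0^{p(p+1)/2} ∈ L with |w| = p(p+1)/2 ≥ p.
The pumping lemma gives a decomposition w = xyz where |xy| ≤ p and |y| ≥ 1.
Then y = 0^k for some k with 1 ≤ k ≤ p.
Pump with i = 2: xy^2z = 0^{p(p+1)/2+k}. Since 1 ≤ k ≤ p, p(p+1)/2 < p(p+1)/2+k ≤ p(p+1)/2+p < (p+1)(p+2)/2, so p(p+1)/2+k is strictly between consecutive triangular numbers. So xy^2z ∉ L.
This is a contradiction; hence L is not regular.

0^{p(p+1)/2+k}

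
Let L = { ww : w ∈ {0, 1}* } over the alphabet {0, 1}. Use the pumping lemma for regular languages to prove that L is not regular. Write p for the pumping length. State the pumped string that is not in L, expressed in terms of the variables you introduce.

Assume L is regular. Let p be the pumping length given by the pumping lemma.
Take w = 0^p 1^p 0^p 1^p = uu where u = 0^p1^p; then w ∈ L and |w| = 4p ≥ p.
By the pumping lemma, w = xyz with |xy| ≤ p and |y| > 0.
The first p characters of w are 0's, so xy (and hence y) consists only of 0's. Write y = 0^k, 1 ≤ k ≤ p.
Pump with i = 2: xy^2z = 0^{p+k} 1^p 0^p 1^p, of length 4p+k. Suppose this equals vv. The string starts with 0 and ends with 1, so v does too; thus the boundary between the two copies of v is a 1→0 transition. There is exactly one such transition, at position 2p+k, so |v| = 2p+k and |vv| = 4p+2k ≠ 4p+k since k ≥ 1. So xy^2z ∉ L.
Contradiction. Therefore L is not regular.

0^{p+k} 1^p 0^p 1^p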